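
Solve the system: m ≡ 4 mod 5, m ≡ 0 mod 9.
M = 5 × 9 = 45. M₁ = 9, y₁ ≡ 4 mod 5. M₂ = 5, y₂ ≡ 2 mod 9. m = 4×9×4 + 0×5×2 ≡ 9 mod 45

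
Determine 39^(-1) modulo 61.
Since 61 is prime, by Fermat 39^(-1) ≡ 39^{59} ≡ 36 mod 61. Verify: 39 × 36 = 1404 ≡ 1 mod 61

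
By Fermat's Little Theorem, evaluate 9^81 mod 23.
By Fermat: 9^{22} ≡ 1 mod 23. 81 = 3×22 + 15. So 9^{81} ≡ 9^{15} ≡ 6 mod 23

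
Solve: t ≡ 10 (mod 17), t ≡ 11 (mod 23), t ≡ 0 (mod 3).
M = 17 × 23 × 3 = 1173. M₁ = 69, y₁ ≡ 1 (mod 17). M₂ = 51, y₂ ≡ 14 (mod 23). M₃ = 391, y₃ ≡ 1 (mod 3). t = 10×69×1 + 11×51×14 + 0×391×1 ≡ 333 (mod 1173)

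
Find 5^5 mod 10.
By repeated squaring mod 10: 5^{1}≡5, 5^{2}≡5, 5^{4}≡5. Then 5^{5} = 5^{4+1} ≡ 5 × 5 ≡ 5 mod 10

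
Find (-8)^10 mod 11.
Using Fermat: (-8)^{10} ≡ 1 mod 11. 10 ≡ 0 mod 10. So (-8)^{10} ≡ (-8)^{0} ≡ 1 mod 11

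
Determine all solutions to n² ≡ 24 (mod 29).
The square roots of 24 mod 29 are 16 and 13. Verify: 16² = 256 ≡ 24 (mod 29)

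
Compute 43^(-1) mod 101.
Since 101 is prime, by Fermat 43^(-1) ≡ 43^{99} ≡ 47 mod 101. Verify: 43 × 47 = 2021 ≡ 1 mod 101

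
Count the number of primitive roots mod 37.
A prime p has φ(p-1) primitive roots; here φ(36) = 12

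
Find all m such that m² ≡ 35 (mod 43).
The square roots of 35 mod 43 are 11 and 32. Verify: 11² = 121 ≡ 35 (mod 43)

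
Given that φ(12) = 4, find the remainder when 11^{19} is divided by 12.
By Euler: 11^{4} ≡ 1 (mod 12) since gcd(11, 12) = 1. 19 = 4×4 + 3. So 11^{19} ≡ 11^{3} ≡ 11 (mod 12)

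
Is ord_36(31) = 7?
Powers of 31 mod 36: 31^1≡31, 31^2≡25, 31^3≡19, 31^4≡13, 31^5≡7, 31^6≡1. Already 31^6≡1, so the order is 6 < 7. No, the actual order is 6.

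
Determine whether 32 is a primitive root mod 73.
32^{9} ≡ 1 mod 73 and 9 < 72, so ord_73(32) = 9 ≠ 72 and 32 is not a primitive root.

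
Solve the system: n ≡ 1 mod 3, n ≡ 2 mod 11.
M = 3 × 11 = 33. M₁ = 11, y₁ ≡ 2 mod 3. M₂ = 3, y₂ ≡ 4 mod 11. n = 1×11×2 + 2×3×4 ≡ 13 mod 33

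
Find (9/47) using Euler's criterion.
(9/47) = 9^{23} mod 47 = 1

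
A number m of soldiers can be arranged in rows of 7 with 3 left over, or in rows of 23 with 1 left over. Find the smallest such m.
M = 7 × 23 = 161. M₁ = 23, y₁ ≡ 4 mod 7. M₂ = 7, y₂ ≡ 10 mod 23. m = 3×23×4 + 1×7×10 ≡ 24 mod 161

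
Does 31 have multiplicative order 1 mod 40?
Powers of 31 mod 40: 31^1≡31, 31^2≡1. 31^1≡31≢1, so ord ≠ 1. No, the actual order is 2.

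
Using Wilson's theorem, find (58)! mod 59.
By Wilson's theorem, (58)! ≡ -1 ≡ 58 mod 59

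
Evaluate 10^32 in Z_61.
By repeated squaring (mod 61): 10^{1}≡10, 10^{2}≡39, 10^{4}≡57, 10^{8}≡16, 10^{16}≡12, 10^{32}≡22. So 10^{32} ≡ 22 (mod 61)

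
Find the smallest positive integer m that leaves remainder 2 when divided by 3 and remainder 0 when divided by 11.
M = 3 × 11 = 33. M₁ = 11, y₁ ≡ 2 mod 3. M₂ = 3, y₂ ≡ 4 mod 11. m = 2×11×2 + 0×3×4 ≡ 11 mod 33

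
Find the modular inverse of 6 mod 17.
Since 17 is prime, by Fermat 6^(-1) ≡ 6^{15} ≡ 3 (mod 17). Verify: 6 × 3 = 18 ≡ 1 (mod 17)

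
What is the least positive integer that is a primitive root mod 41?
g = 6. Powers: [6, 36, 11, 25, 27, 39, 29, ...] generates all 40 non-zero residues.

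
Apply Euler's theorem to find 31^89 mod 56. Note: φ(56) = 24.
By Euler: 31^{24} ≡ 1 mod 56 since gcd(31, 56) = 1. 89 = 3×24 + 17. So 31^{89} ≡ 31^{17} ≡ 47 mod 56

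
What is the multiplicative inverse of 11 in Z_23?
Since 23 is prime, by Fermat 11^(-1) ≡ 11^{21} ≡ 21 (mod 23). Verify: 11 × 21 = 231 ≡ 1 (mod 23)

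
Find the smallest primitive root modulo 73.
g = 5. Powers: [5, 25, 52, 41, 59, 3, 15, 2, 10, ...] generates all 72 non-zero residues.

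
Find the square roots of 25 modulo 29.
The square roots of 25 mod 29 are 24 and 5. Verify: 24² = 576 ≡ 25 mod 29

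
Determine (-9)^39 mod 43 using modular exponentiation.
By repeated squaring (mod 43): (-9)^{1}≡34, (-9)^{2}≡38, (-9)^{4}≡25, (-9)^{8}≡23, (-9)^{16}≡13, (-9)^{32}≡40. Then (-9)^{39} = (-9)^{32+4+2+1} ≡ 40 × 25 × 38 × 34 ≡ 22 (mod 43)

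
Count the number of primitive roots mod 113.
There are φ(113-1) = φ(112) = 48 primitive roots modulo 113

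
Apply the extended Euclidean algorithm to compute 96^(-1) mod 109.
Extended GCD: 96(-42) + 109(37) = 1. So 96^(-1) ≡ -42 ≡ 67 mod 109. Verify: 96 × 67 = 6432 ≡ 1 mod 109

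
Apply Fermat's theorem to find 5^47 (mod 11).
By Fermat: 5^{10} ≡ 1 (mod 11). 47 = 4×10 + 7. So 5^{47} ≡ 5^{7} ≡ 3 (mod 11)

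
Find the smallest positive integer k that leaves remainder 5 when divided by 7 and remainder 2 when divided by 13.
M = 7 × 13 = 91. M₁ = 13, y₁ ≡ 6 (mod 7). M₂ = 7, y₂ ≡ 2 (mod 13). k = 5×13×6 + 2×7×2 ≡ 54 (mod 91)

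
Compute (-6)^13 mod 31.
By repeated squaring (mod 31): (-6)^{1}≡25, (-6)^{2}≡5, (-6)^{4}≡25, (-6)^{8}≡5. Then (-6)^{13} = (-6)^{8+4+1} ≡ 5 × 25 × 25 ≡ 25 (mod 31)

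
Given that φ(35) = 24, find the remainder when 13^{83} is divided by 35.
By Euler: 13^{24} ≡ 1 mod 35 since gcd(13, 35) = 1. 83 = 3×24 + 11. So 13^{83} ≡ 13^{11} ≡ 27 mod 35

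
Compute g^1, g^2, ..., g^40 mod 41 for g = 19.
19^1, 19^2, ..., 19^{40} mod 41: [19, 33, 12, 23, 27, 21, 30, 37, 6, 32, 34, 31, 15, 39, 3, 16, 17, 36, 28, 40, 22, 8, 29, 18, 14, 20, 11, 4, 35, 9, 7, 10, 26, 2, 38, 25, 24, 5, 13, 1]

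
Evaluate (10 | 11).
(10/11) = 10^{5} mod 11 = -1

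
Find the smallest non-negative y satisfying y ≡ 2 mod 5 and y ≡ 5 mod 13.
M = 5 × 13 = 65. M₁ = 13, y₁ ≡ 2 mod 5. M₂ = 5, y₂ ≡ 8 mod 13. y = 2×13×2 + 5×5×8 ≡ 57 mod 65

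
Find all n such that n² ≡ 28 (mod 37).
The square roots of 28 mod 37 are 19 and 18. Verify: 19² = 361 ≡ 28 (mod 37)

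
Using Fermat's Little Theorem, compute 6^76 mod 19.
By Fermat: 6^{18} ≡ 1 (mod 19). 76 = 4×18 + 4. So 6^{76} ≡ 6^{4} ≡ 4 (mod 19)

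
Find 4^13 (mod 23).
By repeated squaring (mod 23): 4^{1}≡4, 4^{2}≡16, 4^{4}≡3, 4^{8}≡9. Then 4^{13} = 4^{8+4+1} ≡ 9 × 3 × 4 ≡ 16 (mod 23)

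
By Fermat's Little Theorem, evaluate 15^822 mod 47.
By Fermat: 15^{46} ≡ 1 mod 47. 822 ≡ 40 mod 46. So 15^{822} ≡ 15^{40} ≡ 18 mod 47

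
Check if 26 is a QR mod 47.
By Euler's criterion: 26^{23} ≡ 46 mod 47. Since this equals -1 (≡ 46), 26 is not a QR.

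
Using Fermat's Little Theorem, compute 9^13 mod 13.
By Fermat: 9^{12} ≡ 1 mod 13. So 9^{13} = 9^{12} · 9^{1} ≡ 9^{1} ≡ 9 mod 13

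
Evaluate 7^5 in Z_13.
By repeated squaring mod 13: 7^{1}≡7, 7^{2}≡10, 7^{4}≡9. Then 7^{5} = 7^{4+1} ≡ 9 × 7 ≡ 11 mod 13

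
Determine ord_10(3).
Powers of 3 mod 10: 3^1≡3, 3^2≡9, 3^3≡7, 3^4≡1. Order = 4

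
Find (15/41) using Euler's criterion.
(15/41) = 15^{20} mod 41 = -1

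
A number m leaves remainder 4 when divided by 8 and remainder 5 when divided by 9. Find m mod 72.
M = 8 × 9 = 72. M₁ = 9, y₁ ≡ 1 mod 8. M₂ = 8, y₂ ≡ 8 mod 9. m = 4×9×1 + 5×8×8 ≡ 68 mod 72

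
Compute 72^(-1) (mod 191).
Since 191 is prime, by Fermat 72^(-1) ≡ 72^{189} ≡ 130 (mod 191). Verify: 72 × 130 = 9360 ≡ 1 (mod 191)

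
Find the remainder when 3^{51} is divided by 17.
By Fermat: 3^{16} ≡ 1 (mod 17). 51 = 3×16 + 3. So 3^{51} ≡ 3^{3} ≡ 10 (mod 17)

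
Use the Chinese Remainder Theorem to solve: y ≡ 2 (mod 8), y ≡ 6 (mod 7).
M = 8 × 7 = 56. M₁ = 7, y₁ ≡ 7 (mod 8). M₂ = 8, y₂ ≡ 1 (mod 7). y = 2×7×7 + 6×8×1 ≡ 34 (mod 56)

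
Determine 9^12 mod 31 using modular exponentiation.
By repeated squaring (mod 31): 9^{1}≡9, 9^{2}≡19, 9^{4}≡20, 9^{8}≡28. Then 9^{12} = 9^{8+4} ≡ 28 × 20 ≡ 2 (mod 31)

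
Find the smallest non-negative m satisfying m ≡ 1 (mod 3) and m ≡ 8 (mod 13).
M = 3 × 13 = 39. M₁ = 13, y₁ ≡ 1 (mod 3). M₂ = 3, y₂ ≡ 9 (mod 13). m = 1×13×1 + 8×3×9 ≡ 34 (mod 39)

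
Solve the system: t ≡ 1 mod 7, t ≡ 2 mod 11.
M = 7 × 11 = 77. M₁ = 11, y₁ ≡ 2 mod 7. M₂ = 7, y₂ ≡ 8 mod 11. t = 1×11×2 + 2×7×8 ≡ 57 mod 77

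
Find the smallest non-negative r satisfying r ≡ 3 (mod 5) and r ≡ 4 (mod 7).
M = 5 × 7 = 35. M₁ = 7, y₁ ≡ 3 (mod 5). M₂ = 5, y₂ ≡ 3 (mod 7). r = 3×7×3 + 4×5×3 ≡ 18 (mod 35)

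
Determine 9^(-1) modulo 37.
Since 37 is prime, by Fermat 9^(-1) ≡ 9^{35} ≡ 33 mod 37. Verify: 9 × 33 = 297 ≡ 1 mod 37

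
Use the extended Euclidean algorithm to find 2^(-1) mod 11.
Extended GCD: 2(-5) + 11(1) = 1. So 2^(-1) ≡ -5 ≡ 6 (mod 11). Verify: 2 × 6 = 12 ≡ 1 (mod 11)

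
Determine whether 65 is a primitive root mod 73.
65^{6} ≡ 1 mod 73 and 6 < 72, so ord_73(65) = 6 ≠ 72 and 65 is not a primitive root.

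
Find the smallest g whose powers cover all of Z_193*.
g = 5. Powers: [5, 25, 125, 46, 37, 185, 153, 186, ...] generates all 192 non-zero residues.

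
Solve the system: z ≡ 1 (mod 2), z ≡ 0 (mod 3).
M = 2 × 3 = 6. M₁ = 3, y₁ ≡ 1 (mod 2). M₂ = 2, y₂ ≡ 2 (mod 3). z = 1×3×1 + 0×2×2 ≡ 3 (mod 6)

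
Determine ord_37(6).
Powers of 6 mod 37: 6^1≡6, 6^2≡36, 6^3≡31, 6^4≡1. ord_37(6) = 4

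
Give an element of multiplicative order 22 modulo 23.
5 has order 22 mod 23 since 5^{22} ≡ 1 mod 23 and no smaller power works.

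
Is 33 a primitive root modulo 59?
ord_59(33) divides 58. For each prime q|58: 33^{29}≡58, 33^{2}≡27, none ≡ 1. So 33 has order 58 and is a primitive root mod 59.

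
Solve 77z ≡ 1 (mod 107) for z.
Since 107 is prime, by Fermat 77^(-1) ≡ 77^{105} ≡ 82 (mod 107). Verify: 77 × 82 = 6314 ≡ 1 (mod 107)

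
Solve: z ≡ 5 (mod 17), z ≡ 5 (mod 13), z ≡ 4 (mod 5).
M = 17 × 13 × 5 = 1105. M₁ = 65, y₁ ≡ 11 (mod 17). M₂ = 85, y₂ ≡ 2 (mod 13). M₃ = 221, y₃ ≡ 1 (mod 5). z = 5×65×11 + 5×85×2 + 4×221×1 ≡ 889 (mod 1105)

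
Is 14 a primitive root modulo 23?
ord_23(14) divides 22. For each prime q|22: 14^{11}≡22, 14^{2}≡12, none ≡ 1. So 14 has order 22 and is a primitive root mod 23.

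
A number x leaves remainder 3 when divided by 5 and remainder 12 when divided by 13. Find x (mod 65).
M = 5 × 13 = 65. M₁ = 13, y₁ ≡ 2 (mod 5). M₂ = 5, y₂ ≡ 8 (mod 13). x = 3×13×2 + 12×5×8 ≡ 38 (mod 65)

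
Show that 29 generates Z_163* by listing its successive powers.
29^1, 29^2, ..., 29^{162} mod 163: [29, 26, 102, 24, 44, 135, 3, 87, 78, 143, 72, 132, 79, 9, 98, 71, 103, 53, 70, 74, 27, 131, 50, 146, 159, 47, 59, 81, 67, 150, 112, 151, 141, 14, 80, 38, 124, 10, 127, 97, 42, 77, 114, 46, 30, 55, 128, 126, 68, 16, 138, 90, 2, 58, 52, 41, 48, 88, 107, 6, 11, 156, 123, 144, 101, 158, 18, 33, 142, 43, 106, 140, 148, 54, 99, 100, 129, 155, 94, 118, 162, 134, 137, 61, 139, 119, 28, 160, 76, 85, 20, 91, 31, 84, 154, 65, 92, 60, 110, 93, 89, 136, 32, 113, 17, 4, 116, 104, 82, 96, 13, 51, 12, 22, 149, 83, 125, 39, 153, 36, 66, 121, 86, 49, 117, 133, 108, 35, 37, 95, 147, 25, 73, 161, 105, 111, 122, 115, 75, 56, 157, 152, 7, 40, 19, 62, 5, 145, 130, 21, 120, 57, 23, 15, 109, 64, 63, 34, 8, 69, 45, 1]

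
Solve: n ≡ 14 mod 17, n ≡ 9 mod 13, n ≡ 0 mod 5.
M = 17 × 13 × 5 = 1105. M₁ = 65, y₁ ≡ 11 mod 17. M₂ = 85, y₂ ≡ 2 mod 13. M₃ = 221, y₃ ≡ 1 mod 5. n = 14×65×11 + 9×85×2 + 0×221×1 ≡ 490 mod 1105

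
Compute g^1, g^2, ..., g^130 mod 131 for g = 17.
17^1, 17^2, ..., 17^{130} mod 131: [17, 27, 66, 74, 79, 33, 37, 105, 82, 84, 118, 41, 42, 59, 86, 21, 95, 43, 76, 113, 87, 38, 122, 109, 19, 61, 120, 75, 96, 60, 103, 48, 30, 117, 24, 15, 124, 12, 73, 62, 6, 102, 31, 3, 51, 81, 67, 91, 106, 99, 111, 53, 115, 121, 92, 123, 126, 46, 127, 63, 23, 129, 97, 77, 130, 114, 104, 65, 57, 52, 98, 94, 26, 49, 47, 13, 90, 89, 72, 45, 110, 36, 88, 55, 18, 44, 93, 9, 22, 112, 70, 11, 56, 35, 71, 28, 83, 101, 14, 107, 116, 7, 119, 58, 69, 125, 29, 100, 128, 80, 50, 64, 40, 25, 32, 20, 78, 16, 10, 39, 8, 5, 85, 4, 68, 108, 2, 34, 54, 1]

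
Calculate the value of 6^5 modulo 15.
By repeated squaring mod 15: 6^{1}≡6, 6^{2}≡6, 6^{4}≡6. Then 6^{5} = 6^{4+1} ≡ 6 × 6 ≡ 6 mod 15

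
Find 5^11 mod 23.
By repeated squaring mod 23: 5^{1}≡5, 5^{2}≡2, 5^{4}≡4, 5^{8}≡16. Then 5^{11} = 5^{8+2+1} ≡ 16 × 2 × 5 ≡ 22 mod 23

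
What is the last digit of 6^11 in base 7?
Using Fermat: 6^{6} ≡ 1 (mod 7). 11 ≡ 5 (mod 6). So 6^{11} ≡ 6^{5} ≡ 6 (mod 7)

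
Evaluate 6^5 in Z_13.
By repeated squaring mod 13: 6^{1}≡6, 6^{2}≡10, 6^{4}≡9. Then 6^{5} = 6^{4+1} ≡ 9 × 6 ≡ 2 mod 13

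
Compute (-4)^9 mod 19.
By repeated squaring (mod 19): (-4)^{1}≡15, (-4)^{2}≡16, (-4)^{4}≡9, (-4)^{8}≡5. Then (-4)^{9} = (-4)^{8+1} ≡ 5 × 15 ≡ 18 (mod 19)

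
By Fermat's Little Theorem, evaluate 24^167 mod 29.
By Fermat: 24^{28} ≡ 1 (mod 29). 167 = 5×28 + 27. So 24^{167} ≡ 24^{27} ≡ 23 (mod 29)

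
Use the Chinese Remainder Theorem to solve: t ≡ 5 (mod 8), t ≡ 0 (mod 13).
M = 8 × 13 = 104. M₁ = 13, y₁ ≡ 5 (mod 8). M₂ = 8, y₂ ≡ 5 (mod 13). t = 5×13×5 + 0×8×5 ≡ 13 (mod 104)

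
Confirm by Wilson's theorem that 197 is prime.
(196)! mod 197 = 196. Since this equals -1 (mod 197), Wilson confirms 197 is prime.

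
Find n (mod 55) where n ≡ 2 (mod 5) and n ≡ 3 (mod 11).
M = 5 × 11 = 55. M₁ = 11, y₁ ≡ 1 (mod 5). M₂ = 5, y₂ ≡ 9 (mod 11). n = 2×11×1 + 3×5×9 ≡ 47 (mod 55)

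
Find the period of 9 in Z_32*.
Powers of 9 mod 32: 9^1≡9, 9^2≡17, 9^3≡25, 9^4≡1. ord_32(9) = 4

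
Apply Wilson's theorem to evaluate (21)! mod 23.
(22)! = (21)! × (22) ≡ -1 (mod 23). So (21)! ≡ -1 × (22)^(-1) ≡ (-1)×(-1) = 1 (mod 23)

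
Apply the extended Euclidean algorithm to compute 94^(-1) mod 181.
Extended GCD: 94(52) + 181(-27) = 1. So 94^(-1) ≡ 52 (mod 181). Verify: 94 × 52 = 4888 ≡ 1 (mod 181)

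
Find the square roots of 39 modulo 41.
The square roots of 39 mod 41 are 11 and 30. Verify: 11² = 121 ≡ 39 (mod 41)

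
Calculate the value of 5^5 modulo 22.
By repeated squaring mod 22: 5^{1}≡5, 5^{2}≡3, 5^{4}≡9. Then 5^{5} = 5^{4+1} ≡ 9 × 5 ≡ 1 mod 22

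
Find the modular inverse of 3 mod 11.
Since 11 is prime, by Fermat 3^(-1) ≡ 3^{9} ≡ 4 mod 11. Verify: 3 × 4 = 12 ≡ 1 mod 11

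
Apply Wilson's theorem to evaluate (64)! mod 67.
(66)! = (64)! × (65) × (66) ≡ -1 (mod 67). So (64)! ≡ -1 × [(66)(65)]^(-1) ≡ 33 (mod 67)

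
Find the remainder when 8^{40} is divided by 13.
By Fermat: 8^{12} ≡ 1 (mod 13). 40 = 3×12 + 4. So 8^{40} ≡ 8^{4} ≡ 1 (mod 13)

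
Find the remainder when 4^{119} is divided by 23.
By Fermat: 4^{22} ≡ 1 (mod 23). 119 = 5×22 + 9. So 4^{119} ≡ 4^{9} ≡ 13 (mod 23)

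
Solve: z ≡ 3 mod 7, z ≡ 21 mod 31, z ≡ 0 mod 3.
M = 7 × 31 × 3 = 651. M₁ = 93, y₁ ≡ 4 mod 7. M₂ = 21, y₂ ≡ 3 mod 31. M₃ = 217, y₃ ≡ 1 mod 3. z = 3×93×4 + 21×21×3 + 0×217×1 ≡ 486 mod 651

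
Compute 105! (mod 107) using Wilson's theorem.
(106)! = (105)! × (106) ≡ -1 (mod 107). So (105)! ≡ -1 × (106)^(-1) ≡ (-1)×(-1) = 1 (mod 107)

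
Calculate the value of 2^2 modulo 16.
2^{2} = 4 ≡ 4 (mod 16)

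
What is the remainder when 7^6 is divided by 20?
By repeated squaring (mod 20): 7^{1}≡7, 7^{2}≡9, 7^{4}≡1. Then 7^{6} = 7^{4+2} ≡ 1 × 9 ≡ 9 (mod 20)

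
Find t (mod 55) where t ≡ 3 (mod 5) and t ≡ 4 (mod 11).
M = 5 × 11 = 55. M₁ = 11, y₁ ≡ 1 (mod 5). M₂ = 5, y₂ ≡ 9 (mod 11). t = 3×11×1 + 4×5×9 ≡ 48 (mod 55)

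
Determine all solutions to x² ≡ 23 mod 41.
The square roots of 23 mod 41 are 33 and 8. Verify: 33² = 1089 ≡ 23 mod 41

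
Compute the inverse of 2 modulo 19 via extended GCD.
Extended GCD: 2(-9) + 19(1) = 1. So 2^(-1) ≡ -9 ≡ 10 (mod 19). Verify: 2 × 10 = 20 ≡ 1 (mod 19)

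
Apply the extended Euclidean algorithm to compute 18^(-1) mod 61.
Extended GCD: 18(17) + 61(-5) = 1. So 18^(-1) ≡ 17 mod 61. Verify: 18 × 17 = 306 ≡ 1 mod 61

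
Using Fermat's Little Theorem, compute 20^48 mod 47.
By Fermat: 20^{46} ≡ 1 mod 47. So 20^{48} = 20^{46} · 20^{2} ≡ 20^{2} ≡ 24 mod 47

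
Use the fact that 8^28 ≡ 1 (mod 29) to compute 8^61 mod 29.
By Fermat: 8^{28} ≡ 1 (mod 29). 61 = 2×28 + 5. So 8^{61} ≡ 8^{5} ≡ 27 (mod 29)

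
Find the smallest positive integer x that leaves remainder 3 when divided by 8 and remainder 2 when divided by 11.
M = 8 × 11 = 88. M₁ = 11, y₁ ≡ 3 mod 8. M₂ = 8, y₂ ≡ 7 mod 11. x = 3×11×3 + 2×8×7 ≡ 35 mod 88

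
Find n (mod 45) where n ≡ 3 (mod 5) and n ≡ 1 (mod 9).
M = 5 × 9 = 45. M₁ = 9, y₁ ≡ 4 (mod 5). M₂ = 5, y₂ ≡ 2 (mod 9). n = 3×9×4 + 1×5×2 ≡ 28 (mod 45)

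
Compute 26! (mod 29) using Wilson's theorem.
(28)! = (26)! × (27) × (28) ≡ -1 (mod 29). So (26)! ≡ -1 × [(28)(27)]^(-1) ≡ 14 (mod 29)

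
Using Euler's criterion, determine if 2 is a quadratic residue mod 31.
By Euler's criterion: 2^{15} ≡ 1 mod 31. Since this equals 1, 2 is a QR.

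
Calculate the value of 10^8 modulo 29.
By repeated squaring (mod 29): 10^{1}≡10, 10^{2}≡13, 10^{4}≡24, 10^{8}≡25. So 10^{8} ≡ 25 (mod 29)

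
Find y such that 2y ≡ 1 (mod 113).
Since 113 is prime, by Fermat 2^(-1) ≡ 2^{111} ≡ 57 (mod 113). Verify: 2 × 57 = 114 ≡ 1 (mod 113)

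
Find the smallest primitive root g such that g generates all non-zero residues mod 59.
g = 2. Powers: [2, 4, 8, 16, 32, 5, 10, 20, 40, 21, ...] generates all 58 non-zero residues.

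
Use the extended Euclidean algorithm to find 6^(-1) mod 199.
Extended GCD: 6(-33) + 199(1) = 1. So 6^(-1) ≡ -33 ≡ 166 (mod 199). Verify: 6 × 166 = 996 ≡ 1 (mod 199)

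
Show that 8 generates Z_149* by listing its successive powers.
8^1, 8^2, ..., 8^{148} mod 149: [8, 64, 65, 73, 137, 53, 126, 114, 18, 144, 109, 127, 122, 82, 60, 33, 115, 26, 59, 25, 51, 110, 135, 37, 147, 133, 21, 19, 3, 24, 43, 46, 70, 113, 10, 80, 44, 54, 134, 29, 83, 68, 97, 31, 99, 47, 78, 28, 75, 4, 32, 107, 111, 143, 101, 63, 57, 9, 72, 129, 138, 61, 41, 30, 91, 132, 13, 104, 87, 100, 55, 142, 93, 148, 141, 85, 84, 76, 12, 96, 23, 35, 131, 5, 40, 22, 27, 67, 89, 116, 34, 123, 90, 124, 98, 39, 14, 112, 2, 16, 128, 130, 146, 125, 106, 103, 79, 36, 139, 69, 105, 95, 15, 120, 66, 81, 52, 118, 50, 102, 71, 121, 74, 145, 117, 42, 38, 6, 48, 86, 92, 140, 77, 20, 11, 88, 108, 119, 58, 17, 136, 45, 62, 49, 94, 7, 56, 1]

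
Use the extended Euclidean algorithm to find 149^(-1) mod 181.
Extended GCD: 149(-17) + 181(14) = 1. So 149^(-1) ≡ -17 ≡ 164 mod 181. Verify: 149 × 164 = 24436 ≡ 1 mod 181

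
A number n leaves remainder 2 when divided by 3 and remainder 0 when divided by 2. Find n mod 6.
M = 3 × 2 = 6. M₁ = 2, y₁ ≡ 2 mod 3. M₂ = 3, y₂ ≡ 1 mod 2. n = 2×2×2 + 0×3×1 ≡ 2 mod 6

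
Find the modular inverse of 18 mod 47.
Since 47 is prime, by Fermat 18^(-1) ≡ 18^{45} ≡ 34 (mod 47). Verify: 18 × 34 = 612 ≡ 1 (mod 47)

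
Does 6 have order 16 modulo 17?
ord_17(6) divides 16. For each prime q|16: 6^{8}≡16, none ≡ 1. So 6 has order 16 and is a primitive root mod 17.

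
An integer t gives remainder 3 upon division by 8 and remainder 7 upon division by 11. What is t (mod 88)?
M = 8 × 11 = 88. M₁ = 11, y₁ ≡ 3 (mod 8). M₂ = 8, y₂ ≡ 7 (mod 11). t = 3×11×3 + 7×8×7 ≡ 51 (mod 88)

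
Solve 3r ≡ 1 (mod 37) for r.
Since 37 is prime, by Fermat 3^(-1) ≡ 3^{35} ≡ 25 (mod 37). Verify: 3 × 25 = 75 ≡ 1 (mod 37)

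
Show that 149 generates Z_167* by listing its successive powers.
149^1, 149^2, ..., 149^{166} mod 167: [149, 157, 13, 100, 37, 2, 131, 147, 26, 33, 74, 4, 95, 127, 52, 66, 148, 8, 23, 87, 104, 132, 129, 16, 46, 7, 41, 97, 91, 32, 92, 14, 82, 27, 15, 64, 17, 28, 164, 54, 30, 128, 34, 56, 161, 108, 60, 89, 68, 112, 155, 49, 120, 11, 136, 57, 143, 98, 73, 22, 105, 114, 119, 29, 146, 44, 43, 61, 71, 58, 125, 88, 86, 122, 142, 116, 83, 9, 5, 77, 117, 65, 166, 18, 10, 154, 67, 130, 165, 36, 20, 141, 134, 93, 163, 72, 40, 115, 101, 19, 159, 144, 80, 63, 35, 38, 151, 121, 160, 126, 70, 76, 135, 75, 153, 85, 140, 152, 103, 150, 139, 3, 113, 137, 39, 133, 111, 6, 59, 107, 78, 99, 55, 12, 118, 47, 156, 31, 110, 24, 69, 94, 145, 62, 53, 48, 138, 21, 123, 124, 106, 96, 109, 42, 79, 81, 45, 25, 51, 84, 158, 162, 90, 50, 102, 1]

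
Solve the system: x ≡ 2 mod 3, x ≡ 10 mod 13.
M = 3 × 13 = 39. M₁ = 13, y₁ ≡ 1 mod 3. M₂ = 3, y₂ ≡ 9 mod 13. x = 2×13×1 + 10×3×9 ≡ 23 mod 39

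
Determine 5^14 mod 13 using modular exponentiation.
Using Fermat: 5^{12} ≡ 1 mod 13. 14 ≡ 2 mod 12. So 5^{14} ≡ 5^{2} ≡ 12 mod 13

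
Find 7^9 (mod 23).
By repeated squaring (mod 23): 7^{1}≡7, 7^{2}≡3, 7^{4}≡9, 7^{8}≡12. Then 7^{9} = 7^{8+1} ≡ 12 × 7 ≡ 15 (mod 23)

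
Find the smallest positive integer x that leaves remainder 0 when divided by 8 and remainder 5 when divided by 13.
M = 8 × 13 = 104. M₁ = 13, y₁ ≡ 5 mod 8. M₂ = 8, y₂ ≡ 5 mod 13. x = 0×13×5 + 5×8×5 ≡ 96 mod 104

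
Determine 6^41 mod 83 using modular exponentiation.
By repeated squaring (mod 83): 6^{1}≡6, 6^{2}≡36, 6^{4}≡51, 6^{8}≡28, 6^{16}≡37, 6^{32}≡41. Then 6^{41} = 6^{32+8+1} ≡ 41 × 28 × 6 ≡ 82 (mod 83)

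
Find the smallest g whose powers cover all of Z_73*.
g = 5. For each prime q|72: 5^{36}≡72, 5^{24}≡8, none ≡ 1, so ord_73(5) = 72 and 5 is a primitive root.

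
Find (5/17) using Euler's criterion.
(5/17) = 5^{8} mod 17 = -1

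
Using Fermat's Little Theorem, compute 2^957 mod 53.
By Fermat: 2^{52} ≡ 1 mod 53. 957 ≡ 21 mod 52. So 2^{957} ≡ 2^{21} ≡ 48 mod 53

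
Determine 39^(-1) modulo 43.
Since 43 is prime, by Fermat 39^(-1) ≡ 39^{41} ≡ 32 (mod 43). Verify: 39 × 32 = 1248 ≡ 1 (mod 43)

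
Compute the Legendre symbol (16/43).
(16/43) = 16^{21} mod 43 = 1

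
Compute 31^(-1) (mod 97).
Since 97 is prime, by Fermat 31^(-1) ≡ 31^{95} ≡ 72 (mod 97). Verify: 31 × 72 = 2232 ≡ 1 (mod 97)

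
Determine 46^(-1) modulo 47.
Since 47 is prime, by Fermat 46^(-1) ≡ 46^{45} ≡ 46 (mod 47). Verify: 46 × 46 = 2116 ≡ 1 (mod 47)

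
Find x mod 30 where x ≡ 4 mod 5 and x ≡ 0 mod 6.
M = 5 × 6 = 30. M₁ = 6, y₁ ≡ 1 mod 5. M₂ = 5, y₂ ≡ 5 mod 6. x = 4×6×1 + 0×5×5 ≡ 24 mod 30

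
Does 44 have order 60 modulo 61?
ord_61(44) divides 60. For each prime q|60: 44^{30}≡60, 44^{20}≡13, 44^{12}≡20, none ≡ 1. So 44 has order 60 and is a primitive root mod 61.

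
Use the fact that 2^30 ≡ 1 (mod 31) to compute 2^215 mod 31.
By Fermat: 2^{30} ≡ 1 (mod 31). 215 ≡ 5 (mod 30). So 2^{215} ≡ 2^{5} ≡ 1 (mod 31)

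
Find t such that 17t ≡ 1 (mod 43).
Since 43 is prime, by Fermat 17^(-1) ≡ 17^{41} ≡ 38 (mod 43). Verify: 17 × 38 = 646 ≡ 1 (mod 43)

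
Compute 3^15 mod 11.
Using Fermat: 3^{10} ≡ 1 mod 11. 15 ≡ 5 mod 10. So 3^{15} ≡ 3^{5} ≡ 1 mod 11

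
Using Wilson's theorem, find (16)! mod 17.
By Wilson's theorem, (16)! ≡ -1 ≡ 16 (mod 17)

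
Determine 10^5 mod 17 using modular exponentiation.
By repeated squaring (mod 17): 10^{1}≡10, 10^{2}≡15, 10^{4}≡4. Then 10^{5} = 10^{4+1} ≡ 4 × 10 ≡ 6 (mod 17)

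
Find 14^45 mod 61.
By repeated squaring mod 61: 14^{1}≡14, 14^{2}≡13, 14^{4}≡47, 14^{8}≡13, 14^{16}≡47, 14^{32}≡13. Then 14^{45} = 14^{32+8+4+1} ≡ 13 × 13 × 47 × 14 ≡ 60 mod 61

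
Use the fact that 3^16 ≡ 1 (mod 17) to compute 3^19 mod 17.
By Fermat: 3^{16} ≡ 1 (mod 17). So 3^{19} = 3^{16} · 3^{3} ≡ 3^{3} ≡ 10 (mod 17)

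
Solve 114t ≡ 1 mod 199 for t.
Since 199 is prime, by Fermat 114^(-1) ≡ 114^{197} ≡ 103 mod 199. Verify: 114 × 103 = 11742 ≡ 1 mod 199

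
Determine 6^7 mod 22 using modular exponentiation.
By repeated squaring (mod 22): 6^{1}≡6, 6^{2}≡14, 6^{4}≡20. Then 6^{7} = 6^{4+2+1} ≡ 20 × 14 × 6 ≡ 8 (mod 22)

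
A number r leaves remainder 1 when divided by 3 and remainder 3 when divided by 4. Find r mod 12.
M = 3 × 4 = 12. M₁ = 4, y₁ ≡ 1 mod 3. M₂ = 3, y₂ ≡ 3 mod 4. r = 1×4×1 + 3×3×3 ≡ 7 mod 12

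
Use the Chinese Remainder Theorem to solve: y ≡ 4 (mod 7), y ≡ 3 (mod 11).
M = 7 × 11 = 77. M₁ = 11, y₁ ≡ 2 (mod 7). M₂ = 7, y₂ ≡ 8 (mod 11). y = 4×11×2 + 3×7×8 ≡ 25 (mod 77)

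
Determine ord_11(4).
Powers of 4 mod 11: 4^1≡4, 4^2≡5, 4^3≡9, 4^4≡3, 4^5≡1. Order = 5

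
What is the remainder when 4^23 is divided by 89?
By repeated squaring (mod 89): 4^{1}≡4, 4^{2}≡16, 4^{4}≡78, 4^{8}≡32, 4^{16}≡45. Then 4^{23} = 4^{16+4+2+1} ≡ 45 × 78 × 16 × 4 ≡ 4 (mod 89)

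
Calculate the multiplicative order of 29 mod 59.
Powers of 29 mod 59: 29^1≡29, 29^2≡15, 29^3≡22, 29^4≡48, 29^5≡35, 29^6≡12, 29^7≡53, 29^8≡3, 29^9≡28, 29^10≡45, 29^11≡7, 29^12≡26, 29^13≡46, 29^14≡36, 29^15≡41, 29^16≡9, 29^17≡25, 29^18≡17, 29^19≡21, 29^20≡19, 29^21≡20, 29^22≡49, 29^23≡5, 29^24≡27, 29^25≡16, 29^26≡51, 29^27≡4, 29^28≡57, 29^29≡1. ord_59(29) = 29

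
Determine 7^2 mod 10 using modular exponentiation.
7^{2} = 49 ≡ 9 mod 10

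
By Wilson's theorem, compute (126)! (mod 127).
By Wilson's theorem, (126)! ≡ -1 ≡ 126 (mod 127)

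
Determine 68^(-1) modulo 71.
Since 71 is prime, by Fermat 68^(-1) ≡ 68^{69} ≡ 47 (mod 71). Verify: 68 × 47 = 3196 ≡ 1 (mod 71)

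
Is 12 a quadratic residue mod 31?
By Euler's criterion: 12^{15} ≡ 30 mod 31. Since this equals -1 (≡ 30), 12 is not a QR.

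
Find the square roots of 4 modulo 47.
The square roots of 4 mod 47 are 2 and 45. Verify: 2² = 4 ≡ 4 mod 47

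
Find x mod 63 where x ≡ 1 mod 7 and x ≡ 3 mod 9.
M = 7 × 9 = 63. M₁ = 9, y₁ ≡ 4 mod 7. M₂ = 7, y₂ ≡ 4 mod 9. x = 1×9×4 + 3×7×4 ≡ 57 mod 63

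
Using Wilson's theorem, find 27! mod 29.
(28)! = (27)! × (28) ≡ -1 (mod 29). So (27)! ≡ -1 × (28)^(-1) ≡ (-1)×(-1) = 1 (mod 29)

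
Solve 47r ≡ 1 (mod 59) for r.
Since 59 is prime, by Fermat 47^(-1) ≡ 47^{57} ≡ 54 (mod 59). Verify: 47 × 54 = 2538 ≡ 1 (mod 59)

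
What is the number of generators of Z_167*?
Number of primitive roots mod 167 = φ(p-1) = φ(166) = 82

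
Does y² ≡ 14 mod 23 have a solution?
By Euler's criterion: 14^{11} ≡ 22 mod 23. Since this equals -1 (≡ 22), 14 is not a QR.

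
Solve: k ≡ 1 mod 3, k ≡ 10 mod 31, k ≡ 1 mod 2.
M = 3 × 31 × 2 = 186. M₁ = 62, y₁ ≡ 2 mod 3. M₂ = 6, y₂ ≡ 26 mod 31. M₃ = 93, y₃ ≡ 1 mod 2. k = 1×62×2 + 10×6×26 + 1×93×1 ≡ 103 mod 186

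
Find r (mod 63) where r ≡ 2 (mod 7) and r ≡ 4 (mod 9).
M = 7 × 9 = 63. M₁ = 9, y₁ ≡ 4 (mod 7). M₂ = 7, y₂ ≡ 4 (mod 9). r = 2×9×4 + 4×7×4 ≡ 58 (mod 63)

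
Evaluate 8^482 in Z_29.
Using Fermat: 8^{28} ≡ 1 (mod 29). 482 ≡ 6 (mod 28). So 8^{482} ≡ 8^{6} ≡ 13 (mod 29)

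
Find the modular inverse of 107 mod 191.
Since 191 is prime, by Fermat 107^(-1) ≡ 107^{189} ≡ 25 (mod 191). Verify: 107 × 25 = 2675 ≡ 1 (mod 191)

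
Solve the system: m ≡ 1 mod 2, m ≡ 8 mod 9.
M = 2 × 9 = 18. M₁ = 9, y₁ ≡ 1 mod 2. M₂ = 2, y₂ ≡ 5 mod 9. m = 1×9×1 + 8×2×5 ≡ 17 mod 18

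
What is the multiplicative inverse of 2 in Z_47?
Since 47 is prime, by Fermat 2^(-1) ≡ 2^{45} ≡ 24 mod 47. Verify: 2 × 24 = 48 ≡ 1 mod 47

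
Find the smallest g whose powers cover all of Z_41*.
g = 6. Powers: [6, 36, 11, 25, 27, 39, 29, 10, 19, 32, ...] generates all 40 non-zero residues.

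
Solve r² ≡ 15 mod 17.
The square roots of 15 mod 17 are 7 and 10. Verify: 7² = 49 ≡ 15 mod 17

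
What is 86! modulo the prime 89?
(88)! = (86)! × (87) × (88) ≡ -1 (mod 89). So (86)! ≡ -1 × [(88)(87)]^(-1) ≡ 44 (mod 89)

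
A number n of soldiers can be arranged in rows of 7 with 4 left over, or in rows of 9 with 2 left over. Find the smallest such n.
M = 7 × 9 = 63. M₁ = 9, y₁ ≡ 4 (mod 7). M₂ = 7, y₂ ≡ 4 (mod 9). n = 4×9×4 + 2×7×4 ≡ 11 (mod 63)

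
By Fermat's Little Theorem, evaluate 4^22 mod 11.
By Fermat: 4^{10} ≡ 1 mod 11. 22 = 2×10 + 2. So 4^{22} ≡ 4^{2} ≡ 5 mod 11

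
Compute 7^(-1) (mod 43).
Since 43 is prime, by Fermat 7^(-1) ≡ 7^{41} ≡ 37 (mod 43). Verify: 7 × 37 = 259 ≡ 1 (mod 43)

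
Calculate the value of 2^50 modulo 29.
Using Fermat: 2^{28} ≡ 1 (mod 29). 50 ≡ 22 (mod 28). So 2^{50} ≡ 2^{22} ≡ 5 (mod 29)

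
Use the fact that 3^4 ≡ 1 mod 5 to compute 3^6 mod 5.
By Fermat: 3^{4} ≡ 1 mod 5. So 3^{6} = 3^{4} · 3^{2} ≡ 3^{2} ≡ 4 mod 5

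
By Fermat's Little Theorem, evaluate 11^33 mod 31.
By Fermat: 11^{30} ≡ 1 (mod 31). So 11^{33} = 11^{30} · 11^{3} ≡ 11^{3} ≡ 29 (mod 31)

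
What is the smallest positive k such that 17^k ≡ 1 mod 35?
Powers of 17 mod 35: 17^1≡17, 17^2≡9, 17^3≡13, 17^4≡11, 17^5≡12, 17^6≡29, 17^7≡3, 17^8≡16, 17^9≡27, 17^10≡4, 17^11≡33, 17^12≡1. ord_35(17) = 12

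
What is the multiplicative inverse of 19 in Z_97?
Since 97 is prime, by Fermat 19^(-1) ≡ 19^{95} ≡ 46 mod 97. Verify: 19 × 46 = 874 ≡ 1 mod 97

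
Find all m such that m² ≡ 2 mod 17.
The square roots of 2 mod 17 are 6 and 11. Verify: 6² = 36 ≡ 2 mod 17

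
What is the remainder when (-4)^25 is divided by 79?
By repeated squaring mod 79: (-4)^{1}≡75, (-4)^{2}≡16, (-4)^{4}≡19, (-4)^{8}≡45, (-4)^{16}≡50. Then (-4)^{25} = (-4)^{16+8+1} ≡ 50 × 45 × 75 ≡ 6 mod 79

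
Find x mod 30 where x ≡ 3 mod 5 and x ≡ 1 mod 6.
M = 5 × 6 = 30. M₁ = 6, y₁ ≡ 1 mod 5. M₂ = 5, y₂ ≡ 5 mod 6. x = 3×6×1 + 1×5×5 ≡ 13 mod 30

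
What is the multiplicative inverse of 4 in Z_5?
Since 5 is prime, by Fermat 4^(-1) ≡ 4^{3} ≡ 4 (mod 5). Verify: 4 × 4 = 16 ≡ 1 (mod 5)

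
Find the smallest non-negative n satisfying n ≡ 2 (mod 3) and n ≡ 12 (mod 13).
M = 3 × 13 = 39. M₁ = 13, y₁ ≡ 1 (mod 3). M₂ = 3, y₂ ≡ 9 (mod 13). n = 2×13×1 + 12×3×9 ≡ 38 (mod 39)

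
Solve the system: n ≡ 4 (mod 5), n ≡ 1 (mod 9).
M = 5 × 9 = 45. M₁ = 9, y₁ ≡ 4 (mod 5). M₂ = 5, y₂ ≡ 2 (mod 9). n = 4×9×4 + 1×5×2 ≡ 19 (mod 45)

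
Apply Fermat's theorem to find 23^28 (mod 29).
By Fermat's Little Theorem, 23^{28} ≡ 1 (mod 29) since 29 is prime and gcd(23, 29) = 1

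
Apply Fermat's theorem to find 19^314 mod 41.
By Fermat: 19^{40} ≡ 1 mod 41. 314 ≡ 34 mod 40. So 19^{314} ≡ 19^{34} ≡ 2 mod 41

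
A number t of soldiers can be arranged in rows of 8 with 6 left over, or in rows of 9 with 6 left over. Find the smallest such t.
M = 8 × 9 = 72. M₁ = 9, y₁ ≡ 1 (mod 8). M₂ = 8, y₂ ≡ 8 (mod 9). t = 6×9×1 + 6×8×8 ≡ 6 (mod 72)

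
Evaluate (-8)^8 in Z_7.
Using Fermat: (-8)^{6} ≡ 1 (mod 7). 8 ≡ 2 (mod 6). So (-8)^{8} ≡ (-8)^{2} ≡ 1 (mod 7)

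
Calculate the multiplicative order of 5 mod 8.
Powers of 5 mod 8: 5^1≡5, 5^2≡1. So the order of 5 is 2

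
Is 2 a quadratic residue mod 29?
By Euler's criterion: 2^{14} ≡ 28 mod 29. Since this equals -1 (≡ 28), 2 is not a QR.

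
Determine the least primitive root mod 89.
g = 3. For each prime q|88: 3^{44}≡88, 3^{8}≡64, none ≡ 1, so ord_89(3) = 88 and 3 is a primitive root.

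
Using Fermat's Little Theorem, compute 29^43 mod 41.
By Fermat: 29^{40} ≡ 1 mod 41. So 29^{43} = 29^{40} · 29^{3} ≡ 29^{3} ≡ 35 mod 41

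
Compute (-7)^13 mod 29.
By repeated squaring (mod 29): (-7)^{1}≡22, (-7)^{2}≡20, (-7)^{4}≡23, (-7)^{8}≡7. Then (-7)^{13} = (-7)^{8+4+1} ≡ 7 × 23 × 22 ≡ 4 (mod 29)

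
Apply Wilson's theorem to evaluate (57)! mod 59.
(58)! = (57)! × (58) ≡ -1 mod 59. So (57)! ≡ -1 × (58)^(-1) ≡ (-1)×(-1) = 1 mod 59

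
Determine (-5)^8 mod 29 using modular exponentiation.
By repeated squaring mod 29: (-5)^{1}≡24, (-5)^{2}≡25, (-5)^{4}≡16, (-5)^{8}≡24. So (-5)^{8} ≡ 24 mod 29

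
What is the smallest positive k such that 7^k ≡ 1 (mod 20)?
Powers of 7 mod 20: 7^1≡7, 7^2≡9, 7^3≡3, 7^4≡1. So the order of 7 is 4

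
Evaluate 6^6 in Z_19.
By repeated squaring mod 19: 6^{1}≡6, 6^{2}≡17, 6^{4}≡4. Then 6^{6} = 6^{4+2} ≡ 4 × 17 ≡ 11 mod 19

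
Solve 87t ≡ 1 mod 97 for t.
Since 97 is prime, by Fermat 87^(-1) ≡ 87^{95} ≡ 29 mod 97. Verify: 87 × 29 = 2523 ≡ 1 mod 97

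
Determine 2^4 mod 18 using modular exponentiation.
2^{4} = 16 ≡ 16 (mod 18)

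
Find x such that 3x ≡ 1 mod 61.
Since 61 is prime, by Fermat 3^(-1) ≡ 3^{59} ≡ 41 mod 61. Verify: 3 × 41 = 123 ≡ 1 mod 61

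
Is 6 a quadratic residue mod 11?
By Euler's criterion: 6^{5} ≡ 10 (mod 11). Since this equals -1 (≡ 10), 6 is not a QR.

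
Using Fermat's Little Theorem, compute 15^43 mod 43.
By Fermat: 15^{42} ≡ 1 (mod 43). So 15^{43} = 15^{42} · 15^{1} ≡ 15^{1} ≡ 15 (mod 43)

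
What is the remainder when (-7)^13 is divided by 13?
Using Fermat: (-7)^{12} ≡ 1 mod 13. 13 ≡ 1 mod 12. So (-7)^{13} ≡ (-7)^{1} ≡ 6 mod 13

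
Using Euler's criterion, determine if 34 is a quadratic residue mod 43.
By Euler's criterion: 34^{21} ≡ 42 (mod 43). Since this equals -1 (≡ 42), 34 is not a QR.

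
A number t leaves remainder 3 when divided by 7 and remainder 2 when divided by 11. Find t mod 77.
M = 7 × 11 = 77. M₁ = 11, y₁ ≡ 2 mod 7. M₂ = 7, y₂ ≡ 8 mod 11. t = 3×11×2 + 2×7×8 ≡ 24 mod 77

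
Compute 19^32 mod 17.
Using Fermat: 19^{16} ≡ 1 (mod 17). 32 ≡ 0 (mod 16). So 19^{32} ≡ 19^{0} ≡ 1 (mod 17)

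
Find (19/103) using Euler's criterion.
(19/103) = 19^{51} mod 103 = 1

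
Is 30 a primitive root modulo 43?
ord_43(30) divides 42. For each prime q|42: 30^{21}≡42, 30^{14}≡6, 30^{6}≡16, none ≡ 1. So 30 has order 42 and is a primitive root mod 43.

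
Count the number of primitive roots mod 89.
There are φ(89-1) = φ(88) = 40 primitive roots modulo 89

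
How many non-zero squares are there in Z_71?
For prime 71, there are (p-1)/2 = (71-1)/2 = 35 quadratic residues (excluding 0).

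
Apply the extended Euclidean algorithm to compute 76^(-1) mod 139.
Extended GCD: 76(-64) + 139(35) = 1. So 76^(-1) ≡ -64 ≡ 75 (mod 139). Verify: 76 × 75 = 5700 ≡ 1 (mod 139)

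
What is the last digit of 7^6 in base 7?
By repeated squaring (mod 7): 7^{1}≡0, 7^{2}≡0, 7^{4}≡0. Then 7^{6} = 7^{4+2} ≡ 0 × 0 ≡ 0 (mod 7)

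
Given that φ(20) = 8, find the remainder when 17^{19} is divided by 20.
By Euler: 17^{8} ≡ 1 mod 20 since gcd(17, 20) = 1. 19 = 2×8 + 3. So 17^{19} ≡ 17^{3} ≡ 13 mod 20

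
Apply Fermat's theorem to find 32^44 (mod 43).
By Fermat: 32^{42} ≡ 1 (mod 43). So 32^{44} = 32^{42} · 32^{2} ≡ 32^{2} ≡ 35 (mod 43)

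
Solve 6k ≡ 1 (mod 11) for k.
Since 11 is prime, by Fermat 6^(-1) ≡ 6^{9} ≡ 2 (mod 11). Verify: 6 × 2 = 12 ≡ 1 (mod 11)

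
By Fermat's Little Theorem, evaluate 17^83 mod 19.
By Fermat: 17^{18} ≡ 1 (mod 19). 83 = 4×18 + 11. So 17^{83} ≡ 17^{11} ≡ 4 (mod 19)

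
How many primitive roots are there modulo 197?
A prime p has φ(p-1) primitive roots; here φ(196) = 84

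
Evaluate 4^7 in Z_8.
By repeated squaring (mod 8): 4^{1}≡4, 4^{2}≡0, 4^{4}≡0. Then 4^{7} = 4^{4+2+1} ≡ 0 × 0 × 4 ≡ 0 (mod 8)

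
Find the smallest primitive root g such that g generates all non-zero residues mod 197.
g = 2. Powers: [2, 4, 8, 16, 32, 64, 128, 59, 118, 39, ...] generates all 196 non-zero residues.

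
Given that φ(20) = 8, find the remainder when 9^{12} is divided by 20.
By Euler: 9^{8} ≡ 1 mod 20 since gcd(9, 20) = 1. 12 = 1×8 + 4. So 9^{12} ≡ 9^{4} ≡ 1 mod 20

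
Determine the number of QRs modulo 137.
For prime 137, there are (p-1)/2 = (137-1)/2 = 68 quadratic residues (excluding 0).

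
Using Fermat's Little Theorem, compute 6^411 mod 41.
By Fermat: 6^{40} ≡ 1 (mod 41). 411 ≡ 11 (mod 40). So 6^{411} ≡ 6^{11} ≡ 28 (mod 41)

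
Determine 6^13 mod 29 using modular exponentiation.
By repeated squaring mod 29: 6^{1}≡6, 6^{2}≡7, 6^{4}≡20, 6^{8}≡23. Then 6^{13} = 6^{8+4+1} ≡ 23 × 20 × 6 ≡ 5 mod 29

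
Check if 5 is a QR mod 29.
By Euler's criterion: 5^{14} ≡ 1 mod 29. Since this equals 1, 5 is a QR.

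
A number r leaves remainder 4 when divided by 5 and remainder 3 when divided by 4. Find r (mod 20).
M = 5 × 4 = 20. M₁ = 4, y₁ ≡ 4 (mod 5). M₂ = 5, y₂ ≡ 1 (mod 4). r = 4×4×4 + 3×5×1 ≡ 19 (mod 20)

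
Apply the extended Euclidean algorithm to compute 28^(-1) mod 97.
Extended GCD: 28(-45) + 97(13) = 1. So 28^(-1) ≡ -45 ≡ 52 (mod 97). Verify: 28 × 52 = 1456 ≡ 1 (mod 97)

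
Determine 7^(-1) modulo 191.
Since 191 is prime, by Fermat 7^(-1) ≡ 7^{189} ≡ 82 (mod 191). Verify: 7 × 82 = 574 ≡ 1 (mod 191)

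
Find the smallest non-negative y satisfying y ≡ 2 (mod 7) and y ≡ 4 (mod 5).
M = 7 × 5 = 35. M₁ = 5, y₁ ≡ 3 (mod 7). M₂ = 7, y₂ ≡ 3 (mod 5). y = 2×5×3 + 4×7×3 ≡ 9 (mod 35)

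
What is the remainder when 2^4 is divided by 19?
2^{4} = 16 ≡ 16 (mod 19)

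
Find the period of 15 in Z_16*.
Powers of 15 mod 16: 15^1≡15, 15^2≡1. Order = 2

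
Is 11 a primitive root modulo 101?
ord_101(11) divides 100. For each prime q|100: 11^{50}≡100, 11^{20}≡87, none ≡ 1. So 11 has order 100 and is a primitive root mod 101.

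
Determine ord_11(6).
Powers of 6 mod 11: 6^1≡6, 6^2≡3, 6^3≡7, 6^4≡9, 6^5≡10, 6^6≡5, 6^7≡8, 6^8≡4, 6^9≡2, 6^10≡1. ord_11(6) = 10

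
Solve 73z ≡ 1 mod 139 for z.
Since 139 is prime, by Fermat 73^(-1) ≡ 73^{137} ≡ 40 mod 139. Verify: 73 × 40 = 2920 ≡ 1 mod 139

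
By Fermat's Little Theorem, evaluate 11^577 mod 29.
By Fermat: 11^{28} ≡ 1 (mod 29). 577 ≡ 17 (mod 28). So 11^{577} ≡ 11^{17} ≡ 3 (mod 29)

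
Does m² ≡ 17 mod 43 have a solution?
By Euler's criterion: 17^{21} ≡ 1 mod 43. Since this equals 1, 17 is a QR.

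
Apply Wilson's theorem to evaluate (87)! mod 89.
(88)! = (87)! × (88) ≡ -1 mod 89. So (87)! ≡ -1 × (88)^(-1) ≡ (-1)×(-1) = 1 mod 89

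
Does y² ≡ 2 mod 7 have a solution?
By Euler's criterion: 2^{3} ≡ 1 mod 7. Since this equals 1, 2 is a QR.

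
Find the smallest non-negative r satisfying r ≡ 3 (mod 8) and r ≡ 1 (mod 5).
M = 8 × 5 = 40. M₁ = 5, y₁ ≡ 5 (mod 8). M₂ = 8, y₂ ≡ 2 (mod 5). r = 3×5×5 + 1×8×2 ≡ 11 (mod 40)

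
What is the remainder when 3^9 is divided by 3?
By repeated squaring mod 3: 3^{1}≡0, 3^{2}≡0, 3^{4}≡0, 3^{8}≡0. Then 3^{9} = 3^{8+1} ≡ 0 × 0 ≡ 0 mod 3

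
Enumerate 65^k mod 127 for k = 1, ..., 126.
65^1, 65^2, ..., 65^{126} mod 127: [65, 34, 51, 13, 83, 61, 28, 42, 63, 31, 110, 38, 57, 22, 33, 113, 106, 32, 48, 72, 108, 35, 116, 47, 7, 74, 111, 103, 91, 73, 46, 69, 40, 60, 90, 8, 12, 18, 27, 104, 29, 107, 97, 82, 123, 121, 118, 50, 75, 49, 10, 15, 86, 2, 3, 68, 102, 26, 39, 122, 56, 84, 126, 62, 93, 76, 114, 44, 66, 99, 85, 64, 96, 17, 89, 70, 105, 94, 14, 21, 95, 79, 55, 19, 92, 11, 80, 120, 53, 16, 24, 36, 54, 81, 58, 87, 67, 37, 119, 115, 109, 100, 23, 98, 20, 30, 45, 4, 6, 9, 77, 52, 78, 117, 112, 41, 125, 124, 59, 25, 101, 88, 5, 71, 43, 1]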